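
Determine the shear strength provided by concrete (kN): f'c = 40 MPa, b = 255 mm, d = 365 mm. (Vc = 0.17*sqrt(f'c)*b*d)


Vc = 0.17 * sqrt(40) * 255 * 365 / 1000
= 100.07 kN

100.07


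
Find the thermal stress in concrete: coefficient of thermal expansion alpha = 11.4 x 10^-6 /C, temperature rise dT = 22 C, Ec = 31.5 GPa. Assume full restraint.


sigma = alpha * dT * Ec
= 11.4e-6 * 22 * 31.5 * 1000
= 7.9 MPa

7.9


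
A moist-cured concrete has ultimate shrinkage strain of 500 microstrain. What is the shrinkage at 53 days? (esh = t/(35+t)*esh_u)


esh(53) = 53 / (35 + 53) * 500
= 53 / 88 * 500
= 301.1 microstrain

301.1


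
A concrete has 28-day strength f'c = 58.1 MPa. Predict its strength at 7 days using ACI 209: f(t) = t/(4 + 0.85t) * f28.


f(7) = 7 / (4 + 0.85 * 7) * 58.1
= 7 / 9.95 * 58.1
= 40.87 MPa

40.87


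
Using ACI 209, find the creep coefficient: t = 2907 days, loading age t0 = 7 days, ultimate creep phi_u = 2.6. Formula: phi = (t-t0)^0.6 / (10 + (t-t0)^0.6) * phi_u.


dt = 2907 - 7 = 2900
phi = 2900^0.6 / (10 + 2900^0.6) * 2.6
= 2.399

2.399


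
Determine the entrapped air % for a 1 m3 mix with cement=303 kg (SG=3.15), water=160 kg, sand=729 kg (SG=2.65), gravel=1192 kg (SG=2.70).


Vol cement = 303 / (3.15 * 1000) = 0.09619 m3
Vol water = 160 / 1000 = 0.16 m3
Vol sand = 729 / (2.65 * 1000) = 0.275094 m3
Vol gravel = 1192 / (2.70 * 1000) = 0.441481 m3
Total solid + water volume = 0.972766 m3
Air = (1 - 0.972766) * 100 = 2.72%

2.72


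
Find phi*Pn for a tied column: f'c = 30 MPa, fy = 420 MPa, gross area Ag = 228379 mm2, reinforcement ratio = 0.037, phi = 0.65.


Ast = rho * Ag = 0.037 * 228379 = 8450.023 mm2
phi*Pn = 0.65 * 0.80 * (0.85 * 30 * (228379 - 8450.023) + 420 * 8450.023) / 1000
= 4761.74 kN

4761.74


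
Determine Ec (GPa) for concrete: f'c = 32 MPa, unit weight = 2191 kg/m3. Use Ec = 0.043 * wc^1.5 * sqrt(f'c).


Ec = 0.043 * 2191^1.5 * sqrt(32) / 1000
= 24.95 GPa

24.95


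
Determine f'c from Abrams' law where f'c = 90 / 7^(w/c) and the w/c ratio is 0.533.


f'c = 90 / 7^0.533
= 90 / 2.821
= 31.9 MPa

31.9


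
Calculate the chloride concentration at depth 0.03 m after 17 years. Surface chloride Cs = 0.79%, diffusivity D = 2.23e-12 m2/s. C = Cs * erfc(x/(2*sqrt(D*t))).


t_seconds = 17 * 365.25 * 24 * 3600 = 536479200.0 s
arg = 0.03 / (2 * sqrt(2.23e-12 * 536479200.0))
= 0.4337
erfc(0.4337) = 0.5397
C = 0.79 * 0.5397 = 0.4263%

0.4263


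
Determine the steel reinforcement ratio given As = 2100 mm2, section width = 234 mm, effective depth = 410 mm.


rho = As / (b * d)
= 2100 / (234 * 410)
= 0.0219

0.0219


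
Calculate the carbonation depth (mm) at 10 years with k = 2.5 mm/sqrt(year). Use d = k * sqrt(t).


depth = k * sqrt(t)
= 2.5 * sqrt(10)
= 7.91 mm

7.91


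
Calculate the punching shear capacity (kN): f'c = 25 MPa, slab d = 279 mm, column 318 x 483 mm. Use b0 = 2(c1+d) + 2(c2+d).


b0 = 2*(318 + 279) + 2*(483 + 279) = 2718 mm
Vc = 0.33 * sqrt(25) * 2718 * 279 / 1000
= 1251.23 kN

1251.23


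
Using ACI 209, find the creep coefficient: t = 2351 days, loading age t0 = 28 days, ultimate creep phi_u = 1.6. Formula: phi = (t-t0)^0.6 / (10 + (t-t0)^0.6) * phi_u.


dt = 2351 - 28 = 2323
phi = 2323^0.6 / (10 + 2323^0.6) * 1.6
= 1.46

1.46


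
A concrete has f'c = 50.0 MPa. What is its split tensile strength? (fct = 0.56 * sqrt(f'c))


fct = 0.56 * sqrt(50.0)
= 0.56 * 7.071
= 3.96 MPa

3.96


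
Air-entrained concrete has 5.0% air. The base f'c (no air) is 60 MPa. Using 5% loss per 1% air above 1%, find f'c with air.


Strength loss = (5.0 - 1) * 5 = 20.0%
f'c = 60 * (1 - 20.0/100)
= 48.0 MPa

48.0


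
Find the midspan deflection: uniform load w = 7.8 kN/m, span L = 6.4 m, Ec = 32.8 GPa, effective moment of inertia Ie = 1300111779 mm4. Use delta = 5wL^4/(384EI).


Convert: L = 6.4 m = 6400 mm, Ec = 32.8 GPa = 32800 MPa
delta = 5 * 7.8 * 6400^4 / (384 * 32800 * 1300111779)
= 4.0 mm

4.0


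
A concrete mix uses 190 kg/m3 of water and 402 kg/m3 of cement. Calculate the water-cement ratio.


w/c = water / cement
w/c = 190 / 402 = 0.473

0.473


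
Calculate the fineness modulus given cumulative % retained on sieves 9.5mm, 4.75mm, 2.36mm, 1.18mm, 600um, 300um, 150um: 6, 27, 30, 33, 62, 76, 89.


FM = sum(cumulative % retained) / 100
= 323 / 100
= 3.23

3.23


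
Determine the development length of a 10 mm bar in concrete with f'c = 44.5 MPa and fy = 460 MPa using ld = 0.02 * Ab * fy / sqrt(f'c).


Ab = pi * 10^2 / 4 = 78.54 mm2
ld = 0.02 * 78.54 * 460 / sqrt(44.5)
= 108.3 mm

108.3


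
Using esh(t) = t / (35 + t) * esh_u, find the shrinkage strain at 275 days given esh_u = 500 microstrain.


esh(275) = 275 / (35 + 275) * 500
= 275 / 310 * 500
= 443.5 microstrain

443.5


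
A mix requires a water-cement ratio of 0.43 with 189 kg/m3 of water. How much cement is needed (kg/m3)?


Cement = water / (w/c)
= 189 / 0.43
= 439.5 kg/m3

439.5


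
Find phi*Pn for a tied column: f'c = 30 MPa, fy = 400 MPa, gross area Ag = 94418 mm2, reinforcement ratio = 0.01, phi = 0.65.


Ast = rho * Ag = 0.01 * 94418 = 944.18 mm2
phi*Pn = 0.65 * 0.80 * (0.85 * 30 * (94418 - 944.18) + 400 * 944.18) / 1000
= 1435.85 kN

1435.85


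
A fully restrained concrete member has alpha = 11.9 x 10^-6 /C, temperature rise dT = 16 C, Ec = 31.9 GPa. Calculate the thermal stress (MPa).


sigma = alpha * dT * Ec
= 11.9e-6 * 16 * 31.9 * 1000
= 6.074 MPa

6.074


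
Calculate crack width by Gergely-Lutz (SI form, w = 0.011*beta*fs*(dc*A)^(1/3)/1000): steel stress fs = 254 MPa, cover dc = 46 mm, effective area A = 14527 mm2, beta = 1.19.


w = 0.011 * beta * fs * (dc * A)^(1/3) / 1000
= 0.011 * 1.19 * 254 * (46 * 14527)^(1/3) / 1000
= 0.291 mm

0.291


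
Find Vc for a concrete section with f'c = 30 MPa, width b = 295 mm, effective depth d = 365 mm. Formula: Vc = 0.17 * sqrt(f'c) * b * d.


Vc = 0.17 * sqrt(30) * 295 * 365 / 1000
= 100.26 kN

100.26


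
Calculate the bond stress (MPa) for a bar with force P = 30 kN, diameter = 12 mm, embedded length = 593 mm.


u = P / (pi * db * ld)
= 30 * 1000 / (pi * 12 * 593)
= 1.342 MPa

1.342


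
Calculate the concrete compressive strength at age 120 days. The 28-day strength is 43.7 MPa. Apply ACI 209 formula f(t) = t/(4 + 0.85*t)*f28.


f(120) = 120 / (4 + 0.85 * 120) * 43.7
= 120 / 106.0 * 43.7
= 49.47 MPa

49.47


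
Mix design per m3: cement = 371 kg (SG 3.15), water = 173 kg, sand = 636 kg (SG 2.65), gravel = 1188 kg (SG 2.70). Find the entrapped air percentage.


Vol cement = 371 / (3.15 * 1000) = 0.117778 m3
Vol water = 173 / 1000 = 0.173 m3
Vol sand = 636 / (2.65 * 1000) = 0.24 m3
Vol gravel = 1188 / (2.70 * 1000) = 0.44 m3
Total solid + water volume = 0.970778 m3
Air = (1 - 0.970778) * 100 = 2.92%

2.92


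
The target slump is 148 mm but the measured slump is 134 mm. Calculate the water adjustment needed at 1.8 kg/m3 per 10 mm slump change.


Difference = 148 - 134 = 14 mm
Water adjustment = 14 * 1.8 / 10 = 2.5 kg/m3

2.5


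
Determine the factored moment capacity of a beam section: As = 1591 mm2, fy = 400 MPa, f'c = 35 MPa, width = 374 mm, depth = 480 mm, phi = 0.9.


a = As * fy / (0.85 * f'c * b)
= 1591 * 400 / (0.85 * 35 * 374)
= 57.1968 mm
Mn = As * fy * (d - a/2) / 10^6
= 287.272 kN-m
phi*Mn = 0.9 * 287.272 = 258.54 kN-m

258.54


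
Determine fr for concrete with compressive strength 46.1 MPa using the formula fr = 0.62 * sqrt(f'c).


fr = 0.62 * sqrt(46.1)
= 4.21 MPa

4.21


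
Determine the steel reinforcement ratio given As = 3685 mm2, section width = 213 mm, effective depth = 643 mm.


rho = As / (b * d)
= 3685 / (213 * 643)
= 0.0269

0.0269


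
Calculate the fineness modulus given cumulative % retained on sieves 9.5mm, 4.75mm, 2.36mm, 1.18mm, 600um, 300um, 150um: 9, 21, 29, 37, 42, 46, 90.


FM = sum(cumulative % retained) / 100
= 274 / 100
= 2.74

2.74


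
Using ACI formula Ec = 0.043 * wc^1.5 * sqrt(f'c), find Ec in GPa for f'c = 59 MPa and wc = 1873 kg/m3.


Ec = 0.043 * 1873^1.5 * sqrt(59) / 1000
= 26.77 GPa

26.77


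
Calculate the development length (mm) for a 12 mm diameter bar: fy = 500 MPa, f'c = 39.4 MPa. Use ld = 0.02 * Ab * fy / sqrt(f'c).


Ab = pi * 12^2 / 4 = 113.097 mm2
ld = 0.02 * 113.097 * 500 / sqrt(39.4)
= 180.2 mm

180.2


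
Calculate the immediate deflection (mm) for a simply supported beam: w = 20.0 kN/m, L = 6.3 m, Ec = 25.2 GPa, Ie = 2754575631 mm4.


Convert: L = 6.3 m = 6300 mm, Ec = 25.2 GPa = 25200 MPa
delta = 5 * 20.0 * 6300^4 / (384 * 25200 * 2754575631)
= 5.91 mm

5.91


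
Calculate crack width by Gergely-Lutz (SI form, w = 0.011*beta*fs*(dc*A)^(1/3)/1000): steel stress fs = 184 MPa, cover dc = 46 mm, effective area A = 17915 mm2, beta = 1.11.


w = 0.011 * beta * fs * (dc * A)^(1/3) / 1000
= 0.011 * 1.11 * 184 * (46 * 17915)^(1/3) / 1000
= 0.211 mm

0.211


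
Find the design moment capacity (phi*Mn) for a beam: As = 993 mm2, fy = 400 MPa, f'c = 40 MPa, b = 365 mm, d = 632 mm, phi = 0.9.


a = As * fy / (0.85 * f'c * b)
= 993 * 400 / (0.85 * 40 * 365)
= 32.0064 mm
Mn = As * fy * (d - a/2) / 10^6
= 244.6739 kN-m
phi*Mn = 0.9 * 244.6739 = 220.21 kN-m

220.21


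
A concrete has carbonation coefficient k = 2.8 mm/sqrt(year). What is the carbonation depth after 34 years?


depth = k * sqrt(t)
= 2.8 * sqrt(34)
= 16.33 mm

16.33


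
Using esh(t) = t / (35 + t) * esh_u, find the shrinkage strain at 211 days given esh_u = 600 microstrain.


esh(211) = 211 / (35 + 211) * 600
= 211 / 246 * 600
= 514.6 microstrain

514.6


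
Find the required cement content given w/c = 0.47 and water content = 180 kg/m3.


Cement = water / (w/c)
= 180 / 0.47
= 383.0 kg/m3

383.0


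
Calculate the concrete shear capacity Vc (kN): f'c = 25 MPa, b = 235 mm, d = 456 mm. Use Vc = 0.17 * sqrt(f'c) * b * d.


Vc = 0.17 * sqrt(25) * 235 * 456 / 1000
= 91.09 kN

91.09


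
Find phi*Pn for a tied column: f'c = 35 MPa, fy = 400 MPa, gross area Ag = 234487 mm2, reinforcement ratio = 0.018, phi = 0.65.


Ast = rho * Ag = 0.018 * 234487 = 4220.766 mm2
phi*Pn = 0.65 * 0.80 * (0.85 * 35 * (234487 - 4220.766) + 400 * 4220.766) / 1000
= 4440.14 kN

4440.14


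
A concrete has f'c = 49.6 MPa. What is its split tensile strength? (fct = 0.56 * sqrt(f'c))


fct = 0.56 * sqrt(49.6)
= 0.56 * 7.043
= 3.944 MPa

3.944


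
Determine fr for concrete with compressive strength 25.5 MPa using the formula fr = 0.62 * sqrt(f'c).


fr = 0.62 * sqrt(25.5)
= 3.131 MPa

3.131


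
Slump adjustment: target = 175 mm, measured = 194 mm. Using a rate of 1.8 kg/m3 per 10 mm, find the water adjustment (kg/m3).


Difference = 175 - 194 = -19 mm
Water adjustment = -19 * 1.8 / 10 = -3.4 kg/m3

-3.4


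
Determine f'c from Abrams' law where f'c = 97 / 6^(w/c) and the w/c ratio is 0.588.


f'c = 97 / 6^0.588
= 97 / 2.868
= 33.82 MPa

33.82


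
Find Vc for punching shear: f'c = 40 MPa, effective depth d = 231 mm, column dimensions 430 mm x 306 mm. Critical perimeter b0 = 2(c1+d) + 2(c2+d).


b0 = 2*(430 + 231) + 2*(306 + 231) = 2396 mm
Vc = 0.33 * sqrt(40) * 2396 * 231 / 1000
= 1155.16 kN

1155.16


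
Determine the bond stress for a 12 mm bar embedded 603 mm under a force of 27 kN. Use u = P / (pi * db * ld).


u = P / (pi * db * ld)
= 27 * 1000 / (pi * 12 * 603)
= 1.188 MPa

1.188


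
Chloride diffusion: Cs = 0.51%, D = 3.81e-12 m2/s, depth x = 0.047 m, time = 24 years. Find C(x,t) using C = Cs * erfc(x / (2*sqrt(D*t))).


t_seconds = 24 * 365.25 * 24 * 3600 = 757382400.0 s
arg = 0.047 / (2 * sqrt(3.81e-12 * 757382400.0))
= 0.4375
erfc(0.4375) = 0.5361
C = 0.51 * 0.5361 = 0.2734%

0.2734


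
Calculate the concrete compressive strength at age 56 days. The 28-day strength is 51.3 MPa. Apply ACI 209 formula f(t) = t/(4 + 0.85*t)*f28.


f(56) = 56 / (4 + 0.85 * 56) * 51.3
= 56 / 51.6 * 51.3
= 55.67 MPa

55.67


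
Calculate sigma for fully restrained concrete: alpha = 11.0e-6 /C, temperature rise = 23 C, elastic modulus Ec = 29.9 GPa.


sigma = alpha * dT * Ec
= 11.0e-6 * 23 * 29.9 * 1000
= 7.565 MPa

7.565


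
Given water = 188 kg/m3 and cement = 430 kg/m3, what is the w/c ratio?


w/c = water / cement
w/c = 188 / 430 = 0.437

0.437


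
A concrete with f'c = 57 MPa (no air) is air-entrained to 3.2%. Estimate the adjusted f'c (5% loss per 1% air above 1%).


Strength loss = (3.2 - 1) * 5 = 11.0%
f'c = 57 * (1 - 11.0/100)
= 50.73 MPa

50.73


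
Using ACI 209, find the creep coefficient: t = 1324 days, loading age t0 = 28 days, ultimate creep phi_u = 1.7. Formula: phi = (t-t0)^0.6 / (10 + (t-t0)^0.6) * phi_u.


dt = 1324 - 28 = 1296
phi = 1296^0.6 / (10 + 1296^0.6) * 1.7
= 1.497

1.497


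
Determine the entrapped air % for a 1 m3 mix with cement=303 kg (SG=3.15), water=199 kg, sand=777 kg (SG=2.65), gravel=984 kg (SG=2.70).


Vol cement = 303 / (3.15 * 1000) = 0.09619 m3
Vol water = 199 / 1000 = 0.199 m3
Vol sand = 777 / (2.65 * 1000) = 0.293208 m3
Vol gravel = 984 / (2.70 * 1000) = 0.364444 m3
Total solid + water volume = 0.952842 m3
Air = (1 - 0.952842) * 100 = 4.72%

4.72


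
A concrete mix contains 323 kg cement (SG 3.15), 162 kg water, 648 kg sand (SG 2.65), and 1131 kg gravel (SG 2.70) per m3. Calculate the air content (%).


Vol cement = 323 / (3.15 * 1000) = 0.10254 m3
Vol water = 162 / 1000 = 0.162 m3
Vol sand = 648 / (2.65 * 1000) = 0.244528 m3
Vol gravel = 1131 / (2.70 * 1000) = 0.418889 m3
Total solid + water volume = 0.927957 m3
Air = (1 - 0.927957) * 100 = 7.2%

7.2


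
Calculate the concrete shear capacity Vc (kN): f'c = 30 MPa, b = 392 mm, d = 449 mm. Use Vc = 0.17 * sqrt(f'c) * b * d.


Vc = 0.17 * sqrt(30) * 392 * 449 / 1000
= 163.89 kN

163.89


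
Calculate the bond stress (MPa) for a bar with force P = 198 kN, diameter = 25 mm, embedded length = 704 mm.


u = P / (pi * db * ld)
= 198 * 1000 / (pi * 25 * 704)
= 3.581 MPa

3.581


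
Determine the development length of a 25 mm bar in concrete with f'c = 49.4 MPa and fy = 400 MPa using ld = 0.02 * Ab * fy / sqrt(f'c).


Ab = pi * 25^2 / 4 = 490.874 mm2
ld = 0.02 * 490.874 * 400 / sqrt(49.4)
= 558.7 mm

558.7


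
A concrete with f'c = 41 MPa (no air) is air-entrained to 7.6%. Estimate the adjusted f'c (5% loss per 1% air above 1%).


Strength loss = (7.6 - 1) * 5 = 33.0%
f'c = 41 * (1 - 33.0/100)
= 27.47 MPa

27.47


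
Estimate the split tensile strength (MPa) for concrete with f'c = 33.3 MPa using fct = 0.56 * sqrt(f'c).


fct = 0.56 * sqrt(33.3)
= 0.56 * 5.771
= 3.232 MPa

3.232


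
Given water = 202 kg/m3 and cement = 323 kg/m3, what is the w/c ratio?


w/c = water / cement
w/c = 202 / 323 = 0.625

0.625


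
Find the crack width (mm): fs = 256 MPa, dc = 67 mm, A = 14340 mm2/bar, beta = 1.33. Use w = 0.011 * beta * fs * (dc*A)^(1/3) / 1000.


w = 0.011 * beta * fs * (dc * A)^(1/3) / 1000
= 0.011 * 1.33 * 256 * (67 * 14340)^(1/3) / 1000
= 0.37 mm

0.37


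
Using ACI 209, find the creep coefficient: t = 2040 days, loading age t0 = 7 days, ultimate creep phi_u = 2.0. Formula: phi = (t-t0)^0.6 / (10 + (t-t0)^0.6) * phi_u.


dt = 2040 - 7 = 2033
phi = 2033^0.6 / (10 + 2033^0.6) * 2.0
= 1.812

1.812


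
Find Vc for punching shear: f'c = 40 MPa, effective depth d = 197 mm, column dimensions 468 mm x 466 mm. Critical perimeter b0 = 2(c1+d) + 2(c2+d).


b0 = 2*(468 + 197) + 2*(466 + 197) = 2656 mm
Vc = 0.33 * sqrt(40) * 2656 * 197 / 1000
= 1092.04 kN

1092.04


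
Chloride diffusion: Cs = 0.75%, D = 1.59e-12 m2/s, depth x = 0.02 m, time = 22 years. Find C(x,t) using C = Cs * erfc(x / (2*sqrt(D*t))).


t_seconds = 22 * 365.25 * 24 * 3600 = 694267200.0 s
arg = 0.02 / (2 * sqrt(1.59e-12 * 694267200.0))
= 0.301
erfc(0.301) = 0.6704
C = 0.75 * 0.6704 = 0.5028%

0.5028


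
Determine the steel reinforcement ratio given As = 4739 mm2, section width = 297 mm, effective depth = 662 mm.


rho = As / (b * d)
= 4739 / (297 * 662)
= 0.0241

0.0241


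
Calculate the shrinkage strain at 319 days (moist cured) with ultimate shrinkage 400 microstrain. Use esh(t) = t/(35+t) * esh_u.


esh(319) = 319 / (35 + 319) * 400
= 319 / 354 * 400
= 360.5 microstrain

360.5


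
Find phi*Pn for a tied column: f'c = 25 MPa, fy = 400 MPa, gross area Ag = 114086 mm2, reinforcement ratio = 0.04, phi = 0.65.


Ast = rho * Ag = 0.04 * 114086 = 4563.44 mm2
phi*Pn = 0.65 * 0.80 * (0.85 * 25 * (114086 - 4563.44) + 400 * 4563.44) / 1000
= 2159.42 kN

2159.42


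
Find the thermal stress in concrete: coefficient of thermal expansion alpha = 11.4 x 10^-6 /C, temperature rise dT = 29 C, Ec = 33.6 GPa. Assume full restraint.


sigma = alpha * dT * Ec
= 11.4e-6 * 29 * 33.6 * 1000
= 11.108 MPa

11.108


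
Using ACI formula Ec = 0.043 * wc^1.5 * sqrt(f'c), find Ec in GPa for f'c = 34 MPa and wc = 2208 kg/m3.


Ec = 0.043 * 2208^1.5 * sqrt(34) / 1000
= 26.01 GPa

26.01


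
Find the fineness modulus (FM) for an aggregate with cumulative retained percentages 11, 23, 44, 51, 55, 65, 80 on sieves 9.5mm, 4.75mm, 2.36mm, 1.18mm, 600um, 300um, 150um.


FM = sum(cumulative % retained) / 100
= 329 / 100
= 3.29

3.29


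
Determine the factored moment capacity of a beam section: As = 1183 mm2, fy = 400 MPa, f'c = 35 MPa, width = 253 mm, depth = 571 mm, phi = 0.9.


a = As * fy / (0.85 * f'c * b)
= 1183 * 400 / (0.85 * 35 * 253)
= 62.8691 mm
Mn = As * fy * (d - a/2) / 10^6
= 255.3224 kN-m
phi*Mn = 0.9 * 255.3224 = 229.79 kN-m

229.79


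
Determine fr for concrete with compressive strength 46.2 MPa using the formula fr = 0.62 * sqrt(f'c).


fr = 0.62 * sqrt(46.2)
= 4.214 MPa

4.214


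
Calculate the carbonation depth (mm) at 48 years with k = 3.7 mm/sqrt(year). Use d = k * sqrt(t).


depth = k * sqrt(t)
= 3.7 * sqrt(48)
= 25.63 mm

25.63


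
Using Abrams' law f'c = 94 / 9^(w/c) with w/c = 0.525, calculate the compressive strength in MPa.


f'c = 94 / 9^0.525
= 94 / 3.169
= 29.66 MPa

29.66


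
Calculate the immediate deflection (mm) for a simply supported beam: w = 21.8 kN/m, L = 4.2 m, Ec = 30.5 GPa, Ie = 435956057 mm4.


Convert: L = 4.2 m = 4200 mm, Ec = 30.5 GPa = 30500 MPa
delta = 5 * 21.8 * 4200^4 / (384 * 30500 * 435956057)
= 6.64 mm

6.64


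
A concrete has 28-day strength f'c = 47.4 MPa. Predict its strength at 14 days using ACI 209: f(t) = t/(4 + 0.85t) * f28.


f(14) = 14 / (4 + 0.85 * 14) * 47.4
= 14 / 15.9 * 47.4
= 41.74 MPa

41.74


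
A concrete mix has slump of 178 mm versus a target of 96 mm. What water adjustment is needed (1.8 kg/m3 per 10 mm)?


Difference = 96 - 178 = -82 mm
Water adjustment = -82 * 1.8 / 10 = -14.8 kg/m3

-14.8


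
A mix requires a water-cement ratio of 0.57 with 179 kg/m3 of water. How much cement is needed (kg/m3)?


Cement = water / (w/c)
= 179 / 0.57
= 314.0 kg/m3

314.0


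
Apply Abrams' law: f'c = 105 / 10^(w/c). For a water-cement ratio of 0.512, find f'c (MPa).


f'c = 105 / 10^0.512
= 105 / 3.251
= 32.3 MPa

32.3


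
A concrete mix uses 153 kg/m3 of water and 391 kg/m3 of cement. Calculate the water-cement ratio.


w/c = water / cement
w/c = 153 / 391 = 0.391

0.391


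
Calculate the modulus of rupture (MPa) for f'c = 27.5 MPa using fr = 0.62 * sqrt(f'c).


fr = 0.62 * sqrt(27.5)
= 3.251 MPa

3.251


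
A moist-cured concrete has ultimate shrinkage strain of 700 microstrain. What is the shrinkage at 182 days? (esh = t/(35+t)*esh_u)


esh(182) = 182 / (35 + 182) * 700
= 182 / 217 * 700
= 587.1 microstrain

587.1


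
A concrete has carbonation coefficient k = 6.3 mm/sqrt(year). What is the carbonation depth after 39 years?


depth = k * sqrt(t)
= 6.3 * sqrt(39)
= 39.34 mm

39.34


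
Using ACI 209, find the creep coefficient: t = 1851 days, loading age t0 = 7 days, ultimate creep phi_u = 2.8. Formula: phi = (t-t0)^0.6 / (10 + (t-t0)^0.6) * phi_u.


dt = 1851 - 7 = 1844
phi = 1844^0.6 / (10 + 1844^0.6) * 2.8
= 2.523

2.523


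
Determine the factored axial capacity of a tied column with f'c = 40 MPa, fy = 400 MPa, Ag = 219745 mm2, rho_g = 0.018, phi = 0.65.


Ast = rho * Ag = 0.018 * 219745 = 3955.41 mm2
phi*Pn = 0.65 * 0.80 * (0.85 * 40 * (219745 - 3955.41) + 400 * 3955.41) / 1000
= 4637.89 kN

4637.89


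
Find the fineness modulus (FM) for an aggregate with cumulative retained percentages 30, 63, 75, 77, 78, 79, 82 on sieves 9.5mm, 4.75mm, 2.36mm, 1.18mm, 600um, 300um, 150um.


FM = sum(cumulative % retained) / 100
= 484 / 100
= 4.84

4.84


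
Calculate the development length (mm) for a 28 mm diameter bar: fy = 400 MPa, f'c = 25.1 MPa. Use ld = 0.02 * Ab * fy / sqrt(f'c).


Ab = pi * 28^2 / 4 = 615.752 mm2
ld = 0.02 * 615.752 * 400 / sqrt(25.1)
= 983.2 mm

983.2


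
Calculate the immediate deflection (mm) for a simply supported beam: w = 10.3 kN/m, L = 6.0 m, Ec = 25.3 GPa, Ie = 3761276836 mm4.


Convert: L = 6.0 m = 6000 mm, Ec = 25.3 GPa = 25300 MPa
delta = 5 * 10.3 * 6000^4 / (384 * 25300 * 3761276836)
= 1.83 mm

1.83


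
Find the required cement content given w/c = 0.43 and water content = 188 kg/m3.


Cement = water / (w/c)
= 188 / 0.43
= 437.2 kg/m3

437.2


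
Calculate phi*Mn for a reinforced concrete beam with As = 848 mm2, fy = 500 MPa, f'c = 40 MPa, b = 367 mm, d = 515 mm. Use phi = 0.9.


a = As * fy / (0.85 * f'c * b)
= 848 * 500 / (0.85 * 40 * 367)
= 33.9798 mm
Mn = As * fy * (d - a/2) / 10^6
= 211.1563 kN-m
phi*Mn = 0.9 * 211.1563 = 190.04 kN-m

190.04


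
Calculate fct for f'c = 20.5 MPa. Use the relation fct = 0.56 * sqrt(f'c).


fct = 0.56 * sqrt(20.5)
= 0.56 * 4.528
= 2.536 MPa

2.536


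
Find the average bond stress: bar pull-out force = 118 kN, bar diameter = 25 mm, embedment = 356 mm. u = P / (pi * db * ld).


u = P / (pi * db * ld)
= 118 * 1000 / (pi * 25 * 356)
= 4.22 MPa

4.22


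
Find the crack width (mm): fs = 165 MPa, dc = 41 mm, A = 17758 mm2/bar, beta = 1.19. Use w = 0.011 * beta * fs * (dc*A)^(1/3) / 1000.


w = 0.011 * beta * fs * (dc * A)^(1/3) / 1000
= 0.011 * 1.19 * 165 * (41 * 17758)^(1/3) / 1000
= 0.194 mm

0.194


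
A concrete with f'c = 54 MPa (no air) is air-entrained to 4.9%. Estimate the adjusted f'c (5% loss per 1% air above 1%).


Strength loss = (4.9 - 1) * 5 = 19.5%
f'c = 54 * (1 - 19.5/100)
= 43.47 MPa

43.47


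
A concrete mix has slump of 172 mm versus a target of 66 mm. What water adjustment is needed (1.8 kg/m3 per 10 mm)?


Difference = 66 - 172 = -106 mm
Water adjustment = -106 * 1.8 / 10 = -19.1 kg/m3

-19.1


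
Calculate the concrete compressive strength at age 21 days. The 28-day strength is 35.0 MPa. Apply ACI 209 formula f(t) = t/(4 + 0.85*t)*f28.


f(21) = 21 / (4 + 0.85 * 21) * 35.0
= 21 / 21.85 * 35.0
= 33.64 MPa

33.64


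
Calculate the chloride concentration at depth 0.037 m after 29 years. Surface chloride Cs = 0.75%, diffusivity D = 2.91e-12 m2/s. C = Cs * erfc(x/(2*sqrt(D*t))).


t_seconds = 29 * 365.25 * 24 * 3600 = 915170400.0 s
arg = 0.037 / (2 * sqrt(2.91e-12 * 915170400.0))
= 0.3585
erfc(0.3585) = 0.6122
C = 0.75 * 0.6122 = 0.4591%

0.4591


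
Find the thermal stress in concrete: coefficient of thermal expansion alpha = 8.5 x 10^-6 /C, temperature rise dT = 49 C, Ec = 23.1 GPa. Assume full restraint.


sigma = alpha * dT * Ec
= 8.5e-6 * 49 * 23.1 * 1000
= 9.621 MPa

9.621


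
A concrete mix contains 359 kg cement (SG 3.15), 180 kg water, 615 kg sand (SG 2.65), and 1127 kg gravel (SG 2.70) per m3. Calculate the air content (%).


Vol cement = 359 / (3.15 * 1000) = 0.113968 m3
Vol water = 180 / 1000 = 0.18 m3
Vol sand = 615 / (2.65 * 1000) = 0.232075 m3
Vol gravel = 1127 / (2.70 * 1000) = 0.417407 m3
Total solid + water volume = 0.943451 m3
Air = (1 - 0.943451) * 100 = 5.65%

5.65


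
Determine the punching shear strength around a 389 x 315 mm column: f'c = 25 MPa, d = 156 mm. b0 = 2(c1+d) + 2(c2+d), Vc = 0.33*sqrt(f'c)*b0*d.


b0 = 2*(389 + 156) + 2*(315 + 156) = 2032 mm
Vc = 0.33 * sqrt(25) * 2032 * 156 / 1000
= 523.04 kN

523.04


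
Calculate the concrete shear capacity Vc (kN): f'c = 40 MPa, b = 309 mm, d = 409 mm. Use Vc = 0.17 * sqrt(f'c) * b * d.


Vc = 0.17 * sqrt(40) * 309 * 409 / 1000
= 135.88 kN

135.88


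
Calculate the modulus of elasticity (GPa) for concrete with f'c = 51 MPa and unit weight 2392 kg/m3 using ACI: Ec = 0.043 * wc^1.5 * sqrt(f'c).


Ec = 0.043 * 2392^1.5 * sqrt(51) / 1000
= 35.92 GPa

35.92


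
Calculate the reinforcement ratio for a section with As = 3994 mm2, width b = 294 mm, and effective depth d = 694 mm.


rho = As / (b * d)
= 3994 / (294 * 694)
= 0.0196

0.0196


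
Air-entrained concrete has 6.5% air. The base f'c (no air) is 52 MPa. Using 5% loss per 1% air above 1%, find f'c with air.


Strength loss = (6.5 - 1) * 5 = 27.5%
f'c = 52 * (1 - 27.5/100)
= 37.7 MPa

37.7


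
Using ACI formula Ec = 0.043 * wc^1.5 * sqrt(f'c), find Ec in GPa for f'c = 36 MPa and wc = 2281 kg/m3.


Ec = 0.043 * 2281^1.5 * sqrt(36) / 1000
= 28.11 GPa

28.11


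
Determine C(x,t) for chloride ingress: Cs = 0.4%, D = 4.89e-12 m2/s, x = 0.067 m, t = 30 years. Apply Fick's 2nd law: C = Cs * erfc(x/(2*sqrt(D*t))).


t_seconds = 30 * 365.25 * 24 * 3600 = 946728000.0 s
arg = 0.067 / (2 * sqrt(4.89e-12 * 946728000.0))
= 0.4924
erfc(0.4924) = 0.4862
C = 0.4 * 0.4862 = 0.1945%

0.1945


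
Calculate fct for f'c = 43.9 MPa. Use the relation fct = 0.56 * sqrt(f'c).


fct = 0.56 * sqrt(43.9)
= 0.56 * 6.626
= 3.71 MPa

3.71


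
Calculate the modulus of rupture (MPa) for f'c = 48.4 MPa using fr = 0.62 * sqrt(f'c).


fr = 0.62 * sqrt(48.4)
= 4.313 MPa

4.313


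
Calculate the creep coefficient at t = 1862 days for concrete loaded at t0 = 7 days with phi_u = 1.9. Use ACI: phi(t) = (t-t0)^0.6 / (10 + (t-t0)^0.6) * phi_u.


dt = 1862 - 7 = 1855
phi = 1855^0.6 / (10 + 1855^0.6) * 1.9
= 1.713

1.713


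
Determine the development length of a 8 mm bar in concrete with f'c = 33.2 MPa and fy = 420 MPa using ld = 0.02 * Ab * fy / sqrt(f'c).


Ab = pi * 8^2 / 4 = 50.265 mm2
ld = 0.02 * 50.265 * 420 / sqrt(33.2)
= 73.3 mm

73.3


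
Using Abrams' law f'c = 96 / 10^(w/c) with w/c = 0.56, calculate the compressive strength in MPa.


f'c = 96 / 10^0.56
= 96 / 3.631
= 26.44 MPa

26.44


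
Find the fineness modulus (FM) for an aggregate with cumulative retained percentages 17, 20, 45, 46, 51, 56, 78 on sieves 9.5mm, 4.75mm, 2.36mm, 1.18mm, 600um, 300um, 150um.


FM = sum(cumulative % retained) / 100
= 313 / 100
= 3.13

3.13


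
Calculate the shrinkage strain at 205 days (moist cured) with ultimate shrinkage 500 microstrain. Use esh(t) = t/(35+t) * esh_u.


esh(205) = 205 / (35 + 205) * 500
= 205 / 240 * 500
= 427.1 microstrain

427.1


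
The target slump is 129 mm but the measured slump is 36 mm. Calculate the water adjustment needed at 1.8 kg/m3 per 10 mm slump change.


Difference = 129 - 36 = 93 mm
Water adjustment = 93 * 1.8 / 10 = 16.7 kg/m3

16.7


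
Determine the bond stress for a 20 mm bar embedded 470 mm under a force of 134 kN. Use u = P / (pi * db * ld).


u = P / (pi * db * ld)
= 134 * 1000 / (pi * 20 * 470)
= 4.538 MPa

4.538


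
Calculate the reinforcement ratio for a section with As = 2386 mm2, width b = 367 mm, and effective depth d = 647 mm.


rho = As / (b * d)
= 2386 / (367 * 647)
= 0.01

0.01


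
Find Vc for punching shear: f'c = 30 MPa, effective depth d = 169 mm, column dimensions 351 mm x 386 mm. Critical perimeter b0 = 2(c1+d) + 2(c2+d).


b0 = 2*(351 + 169) + 2*(386 + 169) = 2150 mm
Vc = 0.33 * sqrt(30) * 2150 * 169 / 1000
= 656.75 kN

656.75


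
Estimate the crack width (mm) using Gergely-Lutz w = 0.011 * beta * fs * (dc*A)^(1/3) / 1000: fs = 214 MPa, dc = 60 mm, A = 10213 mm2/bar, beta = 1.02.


w = 0.011 * beta * fs * (dc * A)^(1/3) / 1000
= 0.011 * 1.02 * 214 * (60 * 10213)^(1/3) / 1000
= 0.204 mm

0.204


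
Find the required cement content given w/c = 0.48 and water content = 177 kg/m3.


Cement = water / (w/c)
= 177 / 0.48
= 368.8 kg/m3

368.8


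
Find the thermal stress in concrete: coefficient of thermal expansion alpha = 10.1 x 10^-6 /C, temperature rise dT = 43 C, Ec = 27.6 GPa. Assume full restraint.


sigma = alpha * dT * Ec
= 10.1e-6 * 43 * 27.6 * 1000
= 11.987 MPa

11.987


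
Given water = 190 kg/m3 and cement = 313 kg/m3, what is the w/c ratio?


w/c = water / cement
w/c = 190 / 313 = 0.607

0.607


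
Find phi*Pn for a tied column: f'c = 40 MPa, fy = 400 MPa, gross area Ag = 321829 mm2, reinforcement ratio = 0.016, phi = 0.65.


Ast = rho * Ag = 0.016 * 321829 = 5149.264 mm2
phi*Pn = 0.65 * 0.80 * (0.85 * 40 * (321829 - 5149.264) + 400 * 5149.264) / 1000
= 6669.94 kN

6669.94


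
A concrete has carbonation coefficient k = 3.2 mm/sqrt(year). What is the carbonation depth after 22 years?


depth = k * sqrt(t)
= 3.2 * sqrt(22)
= 15.01 mm

15.01


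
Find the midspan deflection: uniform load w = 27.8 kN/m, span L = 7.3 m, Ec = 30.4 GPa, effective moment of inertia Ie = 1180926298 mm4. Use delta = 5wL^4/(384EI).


Convert: L = 7.3 m = 7300 mm, Ec = 30.4 GPa = 30400 MPa
delta = 5 * 27.8 * 7300^4 / (384 * 30400 * 1180926298)
= 28.63 mm

28.63


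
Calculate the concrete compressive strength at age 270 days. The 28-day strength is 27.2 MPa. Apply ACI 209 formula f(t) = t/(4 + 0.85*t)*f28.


f(270) = 270 / (4 + 0.85 * 270) * 27.2
= 270 / 233.5 * 27.2
= 31.45 MPa

31.45


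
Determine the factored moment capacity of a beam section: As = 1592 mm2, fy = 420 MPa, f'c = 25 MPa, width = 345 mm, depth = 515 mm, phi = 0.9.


a = As * fy / (0.85 * f'c * b)
= 1592 * 420 / (0.85 * 25 * 345)
= 91.2041 mm
Mn = As * fy * (d - a/2) / 10^6
= 313.8582 kN-m
phi*Mn = 0.9 * 313.8582 = 282.47 kN-m

282.47


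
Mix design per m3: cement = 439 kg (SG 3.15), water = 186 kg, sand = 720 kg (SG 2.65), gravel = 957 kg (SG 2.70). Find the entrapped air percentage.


Vol cement = 439 / (3.15 * 1000) = 0.139365 m3
Vol water = 186 / 1000 = 0.186 m3
Vol sand = 720 / (2.65 * 1000) = 0.271698 m3
Vol gravel = 957 / (2.70 * 1000) = 0.354444 m3
Total solid + water volume = 0.951508 m3
Air = (1 - 0.951508) * 100 = 4.85%

4.85


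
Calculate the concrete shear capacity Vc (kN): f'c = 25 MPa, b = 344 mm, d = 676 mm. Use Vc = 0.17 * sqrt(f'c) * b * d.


Vc = 0.17 * sqrt(25) * 344 * 676 / 1000
= 197.66 kN

197.66


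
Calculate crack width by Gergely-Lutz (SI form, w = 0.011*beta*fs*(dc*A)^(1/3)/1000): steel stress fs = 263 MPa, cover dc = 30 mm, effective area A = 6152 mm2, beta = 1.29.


w = 0.011 * beta * fs * (dc * A)^(1/3) / 1000
= 0.011 * 1.29 * 263 * (30 * 6152)^(1/3) / 1000
= 0.212 mm

0.212


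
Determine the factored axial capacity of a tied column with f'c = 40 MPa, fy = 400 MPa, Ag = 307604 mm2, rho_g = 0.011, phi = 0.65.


Ast = rho * Ag = 0.011 * 307604 = 3383.644 mm2
phi*Pn = 0.65 * 0.80 * (0.85 * 40 * (307604 - 3383.644) + 400 * 3383.644) / 1000
= 6082.41 kN

6082.41


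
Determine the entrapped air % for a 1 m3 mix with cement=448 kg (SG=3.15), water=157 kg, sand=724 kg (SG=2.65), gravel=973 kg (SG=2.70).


Vol cement = 448 / (3.15 * 1000) = 0.142222 m3
Vol water = 157 / 1000 = 0.157 m3
Vol sand = 724 / (2.65 * 1000) = 0.273208 m3
Vol gravel = 973 / (2.70 * 1000) = 0.36037 m3
Total solid + water volume = 0.9328 m3
Air = (1 - 0.9328) * 100 = 6.72%

6.72


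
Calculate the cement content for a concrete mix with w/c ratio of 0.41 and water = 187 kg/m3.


Cement = water / (w/c)
= 187 / 0.41
= 456.1 kg/m3

456.1


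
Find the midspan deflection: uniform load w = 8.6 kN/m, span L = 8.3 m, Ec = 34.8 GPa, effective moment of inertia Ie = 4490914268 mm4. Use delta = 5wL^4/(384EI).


Convert: L = 8.3 m = 8300 mm, Ec = 34.8 GPa = 34800 MPa
delta = 5 * 8.6 * 8300^4 / (384 * 34800 * 4490914268)
= 3.4 mm

3.4


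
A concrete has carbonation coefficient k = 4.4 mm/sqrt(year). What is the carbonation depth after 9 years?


depth = k * sqrt(t)
= 4.4 * sqrt(9)
= 13.2 mm

13.2


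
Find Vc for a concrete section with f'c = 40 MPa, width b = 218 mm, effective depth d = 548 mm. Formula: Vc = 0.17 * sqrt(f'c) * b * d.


Vc = 0.17 * sqrt(40) * 218 * 548 / 1000
= 128.44 kN

128.44


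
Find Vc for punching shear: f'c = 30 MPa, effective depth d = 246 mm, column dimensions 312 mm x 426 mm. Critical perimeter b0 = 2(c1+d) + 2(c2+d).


b0 = 2*(312 + 246) + 2*(426 + 246) = 2460 mm
Vc = 0.33 * sqrt(30) * 2460 * 246 / 1000
= 1093.82 kN

1093.82


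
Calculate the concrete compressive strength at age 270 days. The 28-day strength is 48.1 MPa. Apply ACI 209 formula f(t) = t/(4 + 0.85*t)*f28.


f(270) = 270 / (4 + 0.85 * 270) * 48.1
= 270 / 233.5 * 48.1
= 55.62 MPa

55.62


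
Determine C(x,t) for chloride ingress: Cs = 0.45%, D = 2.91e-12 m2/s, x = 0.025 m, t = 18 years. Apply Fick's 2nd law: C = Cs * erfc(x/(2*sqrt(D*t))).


t_seconds = 18 * 365.25 * 24 * 3600 = 568036800.0 s
arg = 0.025 / (2 * sqrt(2.91e-12 * 568036800.0))
= 0.3075
erfc(0.3075) = 0.6637
C = 0.45 * 0.6637 = 0.2987%

0.2987


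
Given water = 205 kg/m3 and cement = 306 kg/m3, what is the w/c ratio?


w/c = water / cement
w/c = 205 / 306 = 0.67

0.67


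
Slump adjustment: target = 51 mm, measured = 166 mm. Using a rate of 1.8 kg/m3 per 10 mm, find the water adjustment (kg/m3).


Difference = 51 - 166 = -115 mm
Water adjustment = -115 * 1.8 / 10 = -20.7 kg/m3

-20.7


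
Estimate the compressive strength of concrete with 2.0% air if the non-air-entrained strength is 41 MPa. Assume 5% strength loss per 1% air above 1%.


Strength loss = (2.0 - 1) * 5 = 5.0%
f'c = 41 * (1 - 5.0/100)
= 38.95 MPa

38.95


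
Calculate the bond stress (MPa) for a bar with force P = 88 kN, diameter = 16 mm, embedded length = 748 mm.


u = P / (pi * db * ld)
= 88 * 1000 / (pi * 16 * 748)
= 2.341 MPa

2.341


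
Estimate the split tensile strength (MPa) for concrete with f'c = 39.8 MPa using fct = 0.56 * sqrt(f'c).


fct = 0.56 * sqrt(39.8)
= 0.56 * 6.309
= 3.533 MPa

3.533


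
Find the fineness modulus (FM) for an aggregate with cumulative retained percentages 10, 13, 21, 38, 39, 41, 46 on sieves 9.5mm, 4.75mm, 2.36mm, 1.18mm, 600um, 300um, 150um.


FM = sum(cumulative % retained) / 100
= 208 / 100
= 2.08

2.08


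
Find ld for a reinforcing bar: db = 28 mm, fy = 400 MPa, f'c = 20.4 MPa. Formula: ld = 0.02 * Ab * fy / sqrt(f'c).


Ab = pi * 28^2 / 4 = 615.752 mm2
ld = 0.02 * 615.752 * 400 / sqrt(20.4)
= 1090.6 mm

1090.6


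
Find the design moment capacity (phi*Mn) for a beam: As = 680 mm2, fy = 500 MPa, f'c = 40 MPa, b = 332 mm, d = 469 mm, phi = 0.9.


a = As * fy / (0.85 * f'c * b)
= 680 * 500 / (0.85 * 40 * 332)
= 30.1205 mm
Mn = As * fy * (d - a/2) / 10^6
= 154.3395 kN-m
phi*Mn = 0.9 * 154.3395 = 138.91 kN-m

138.91


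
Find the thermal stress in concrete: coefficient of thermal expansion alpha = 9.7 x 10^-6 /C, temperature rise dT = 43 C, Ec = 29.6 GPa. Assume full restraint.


sigma = alpha * dT * Ec
= 9.7e-6 * 43 * 29.6 * 1000
= 12.346 MPa

12.346


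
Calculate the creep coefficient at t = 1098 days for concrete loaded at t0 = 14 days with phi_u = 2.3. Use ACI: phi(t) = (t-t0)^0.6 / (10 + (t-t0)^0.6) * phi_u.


dt = 1098 - 14 = 1084
phi = 1084^0.6 / (10 + 1084^0.6) * 2.3
= 1.998

1.998


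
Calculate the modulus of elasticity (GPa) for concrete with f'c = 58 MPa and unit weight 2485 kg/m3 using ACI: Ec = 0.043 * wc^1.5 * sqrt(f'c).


Ec = 0.043 * 2485^1.5 * sqrt(58) / 1000
= 40.57 GPa

40.57


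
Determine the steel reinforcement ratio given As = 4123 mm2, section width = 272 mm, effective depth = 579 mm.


rho = As / (b * d)
= 4123 / (272 * 579)
= 0.0262

0.0262


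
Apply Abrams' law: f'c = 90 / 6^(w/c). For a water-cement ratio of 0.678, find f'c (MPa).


f'c = 90 / 6^0.678
= 90 / 3.37
= 26.71 MPa

26.71


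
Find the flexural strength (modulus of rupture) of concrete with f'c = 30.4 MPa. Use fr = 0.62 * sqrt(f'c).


fr = 0.62 * sqrt(30.4)
= 3.418 MPa

3.418


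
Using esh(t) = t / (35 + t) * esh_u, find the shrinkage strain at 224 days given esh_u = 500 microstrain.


esh(224) = 224 / (35 + 224) * 500
= 224 / 259 * 500
= 432.4 microstrain

432.4


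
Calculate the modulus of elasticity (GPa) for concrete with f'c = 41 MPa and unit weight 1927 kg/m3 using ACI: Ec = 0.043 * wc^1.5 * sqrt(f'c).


Ec = 0.043 * 1927^1.5 * sqrt(41) / 1000
= 23.29 GPa

23.29


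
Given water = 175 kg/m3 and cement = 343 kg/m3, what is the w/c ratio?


w/c = water / cement
w/c = 175 / 343 = 0.51

0.51


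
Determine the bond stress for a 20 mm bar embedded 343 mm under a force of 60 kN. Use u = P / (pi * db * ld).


u = P / (pi * db * ld)
= 60 * 1000 / (pi * 20 * 343)
= 2.784 MPa

2.784


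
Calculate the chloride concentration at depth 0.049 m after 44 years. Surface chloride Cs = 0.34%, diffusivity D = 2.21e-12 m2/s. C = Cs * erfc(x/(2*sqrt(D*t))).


t_seconds = 44 * 365.25 * 24 * 3600 = 1388534400.0 s
arg = 0.049 / (2 * sqrt(2.21e-12 * 1388534400.0))
= 0.4423
erfc(0.4423) = 0.5317
C = 0.34 * 0.5317 = 0.1808%

0.1808


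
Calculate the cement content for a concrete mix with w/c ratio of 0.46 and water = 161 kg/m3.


Cement = water / (w/c)
= 161 / 0.46
= 350.0 kg/m3

350.0


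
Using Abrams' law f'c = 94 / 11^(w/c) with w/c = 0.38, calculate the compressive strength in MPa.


f'c = 94 / 11^0.38
= 94 / 2.487
= 37.79 MPa

37.79


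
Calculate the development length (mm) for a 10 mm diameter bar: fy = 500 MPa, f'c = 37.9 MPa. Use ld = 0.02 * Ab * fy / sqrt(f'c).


Ab = pi * 10^2 / 4 = 78.54 mm2
ld = 0.02 * 78.54 * 500 / sqrt(37.9)
= 127.6 mm

127.6


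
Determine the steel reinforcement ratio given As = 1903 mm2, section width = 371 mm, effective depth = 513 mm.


rho = As / (b * d)
= 1903 / (371 * 513)
= 0.01

0.01


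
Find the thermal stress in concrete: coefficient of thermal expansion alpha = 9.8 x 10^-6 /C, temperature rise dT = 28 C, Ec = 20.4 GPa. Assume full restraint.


sigma = alpha * dT * Ec
= 9.8e-6 * 28 * 20.4 * 1000
= 5.598 MPa

5.598


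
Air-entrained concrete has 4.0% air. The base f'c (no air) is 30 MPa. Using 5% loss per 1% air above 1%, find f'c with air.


Strength loss = (4.0 - 1) * 5 = 15.0%
f'c = 30 * (1 - 15.0/100)
= 25.5 MPa

25.5


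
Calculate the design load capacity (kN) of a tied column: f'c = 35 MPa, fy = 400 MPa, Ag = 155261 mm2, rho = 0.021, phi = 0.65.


Ast = rho * Ag = 0.021 * 155261 = 3260.481 mm2
phi*Pn = 0.65 * 0.80 * (0.85 * 35 * (155261 - 3260.481) + 400 * 3260.481) / 1000
= 3029.63 kN

3029.63


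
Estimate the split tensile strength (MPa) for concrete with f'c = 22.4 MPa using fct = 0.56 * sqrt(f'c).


fct = 0.56 * sqrt(22.4)
= 0.56 * 4.733
= 2.65 MPa

2.65


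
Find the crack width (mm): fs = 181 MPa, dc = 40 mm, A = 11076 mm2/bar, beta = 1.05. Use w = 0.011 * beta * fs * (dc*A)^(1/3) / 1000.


w = 0.011 * beta * fs * (dc * A)^(1/3) / 1000
= 0.011 * 1.05 * 181 * (40 * 11076)^(1/3) / 1000
= 0.159 mm

0.159


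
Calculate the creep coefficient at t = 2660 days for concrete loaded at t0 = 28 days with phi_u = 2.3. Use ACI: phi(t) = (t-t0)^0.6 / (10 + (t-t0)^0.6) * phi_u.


dt = 2660 - 28 = 2632
phi = 2632^0.6 / (10 + 2632^0.6) * 2.3
= 2.113

2.113


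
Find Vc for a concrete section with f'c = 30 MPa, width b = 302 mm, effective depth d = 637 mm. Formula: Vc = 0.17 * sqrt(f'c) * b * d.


Vc = 0.17 * sqrt(30) * 302 * 637 / 1000
= 179.12 kN

179.12


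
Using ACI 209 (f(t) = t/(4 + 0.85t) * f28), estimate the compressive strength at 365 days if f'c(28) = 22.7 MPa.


f(365) = 365 / (4 + 0.85 * 365) * 22.7
= 365 / 314.25 * 22.7
= 26.37 MPa

26.37
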